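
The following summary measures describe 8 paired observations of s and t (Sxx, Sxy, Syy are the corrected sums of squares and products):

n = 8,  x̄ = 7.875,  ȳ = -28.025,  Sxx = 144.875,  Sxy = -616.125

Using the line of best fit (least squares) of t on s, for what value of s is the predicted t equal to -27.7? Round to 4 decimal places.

7.7986

b = Sxy/Sxx = -616.125/144.875 = -4.252804
a = ȳ − b·x̄ = -28.025 − (-4.252804)·7.875 = 5.465833
Set a + b·x = -27.7: x = (-27.7 − 5.465833) / (-4.252804) = 7.798580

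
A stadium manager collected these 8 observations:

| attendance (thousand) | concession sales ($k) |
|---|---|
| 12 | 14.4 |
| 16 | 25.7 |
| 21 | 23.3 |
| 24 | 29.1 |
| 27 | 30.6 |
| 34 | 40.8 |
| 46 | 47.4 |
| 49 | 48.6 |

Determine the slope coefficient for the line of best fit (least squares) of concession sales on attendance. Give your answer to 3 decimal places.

0.876

n = 8, Σx = 229, Σy = 259.9, Σxy = 8546.9, Σx² = 7819
Sxx = Σx² − (Σx)²/n = 7819 − 6555.125 = 1263.875
Sxy = Σxy − (Σx)(Σy)/n = 8546.9 − 7439.6375 = 1107.2625
b = Sxy/Sxx = 1107.2625/1263.875 = 0.876085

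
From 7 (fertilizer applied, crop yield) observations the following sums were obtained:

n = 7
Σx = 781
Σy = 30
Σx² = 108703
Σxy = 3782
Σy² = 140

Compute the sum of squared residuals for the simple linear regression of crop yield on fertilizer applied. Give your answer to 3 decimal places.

Sxx = Σx² − (Σx)²/n = 108703 − 87137.285714 = 21565.714286
Sxy = Σxy − (Σx)(Σy)/n = 3782 − 3347.142857 = 434.857143
Syy = Σy² − (Σy)²/n = 140 − 128.571429 = 11.428571
b = Sxy/Sxx = 434.857143/21565.714286 = 0.020164
SSE = Syy − b·Sxy = 11.428571 − 0.020164·434.857143 = 2.659989

2.660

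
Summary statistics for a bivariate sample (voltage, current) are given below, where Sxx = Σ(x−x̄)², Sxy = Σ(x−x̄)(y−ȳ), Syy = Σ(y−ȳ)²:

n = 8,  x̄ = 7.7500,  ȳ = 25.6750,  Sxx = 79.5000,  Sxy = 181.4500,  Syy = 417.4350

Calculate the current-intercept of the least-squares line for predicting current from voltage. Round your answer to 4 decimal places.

7.9865

b = Sxy/Sxx = 181.45/79.5 = 2.282390
a = ȳ − b·x̄ = 25.675 − 2.282390·7.75 = 7.986478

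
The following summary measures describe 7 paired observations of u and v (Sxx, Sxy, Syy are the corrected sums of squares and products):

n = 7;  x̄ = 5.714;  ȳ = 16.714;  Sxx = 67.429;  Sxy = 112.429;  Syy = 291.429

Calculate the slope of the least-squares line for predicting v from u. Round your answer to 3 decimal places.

b = Sxy/Sxx = 112.429/67.429 = 1.667369

1.667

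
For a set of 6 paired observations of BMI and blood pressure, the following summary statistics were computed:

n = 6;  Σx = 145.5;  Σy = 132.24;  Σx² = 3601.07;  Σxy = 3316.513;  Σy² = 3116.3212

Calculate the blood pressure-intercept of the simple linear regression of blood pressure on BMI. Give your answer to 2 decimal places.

Sxx = Σx² − (Σx)²/n = 3601.07 − 3528.375 = 72.695
Sxy = Σxy − (Σx)(Σy)/n = 3316.513 − 3206.82 = 109.693
b = Sxy/Sxx = 109.693/72.695 = 1.508948
a = ȳ − b·x̄ = 22.04 − 1.508948·24.25 = -14.551997

-14.55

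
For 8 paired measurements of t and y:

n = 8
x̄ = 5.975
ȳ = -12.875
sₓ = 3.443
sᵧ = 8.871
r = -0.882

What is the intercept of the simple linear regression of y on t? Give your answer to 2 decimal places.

0.70

b = r · sᵧ/sₓ = -0.882 · 8.871/3.443 = -2.272501
a = ȳ − b·x̄ = -12.875 − (-2.272501)·5.975 = 0.703195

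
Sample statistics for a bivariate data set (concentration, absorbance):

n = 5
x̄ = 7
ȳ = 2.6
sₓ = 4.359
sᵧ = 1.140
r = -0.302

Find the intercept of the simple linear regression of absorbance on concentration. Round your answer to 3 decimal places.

3.153

b = r · sᵧ/sₓ = -0.302 · 1.14/4.359 = -0.078981
a = ȳ − b·x̄ = 2.6 − (-0.078981)·7 = 3.152870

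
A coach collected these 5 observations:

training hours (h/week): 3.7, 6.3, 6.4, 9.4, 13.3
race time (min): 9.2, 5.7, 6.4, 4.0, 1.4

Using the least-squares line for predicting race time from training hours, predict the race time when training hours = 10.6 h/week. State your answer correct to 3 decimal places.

3.188

n = 5, Σx = 39.1, Σy = 26.7, Σxy = 167.13, Σx² = 359.59
Sxx = Σx² − (Σx)²/n = 359.59 − 305.762 = 53.828
Sxy = Σxy − (Σx)(Σy)/n = 167.13 − 208.794 = -41.664
b = Sxy/Sxx = -41.664/53.828 = -0.774021
a = ȳ − b·x̄ = 5.34 − (-0.774021)·7.82 = 11.392844
ŷ(10.6) = a + b·10.6 = 11.392844 + (-0.774021)·10.6 = 3.188222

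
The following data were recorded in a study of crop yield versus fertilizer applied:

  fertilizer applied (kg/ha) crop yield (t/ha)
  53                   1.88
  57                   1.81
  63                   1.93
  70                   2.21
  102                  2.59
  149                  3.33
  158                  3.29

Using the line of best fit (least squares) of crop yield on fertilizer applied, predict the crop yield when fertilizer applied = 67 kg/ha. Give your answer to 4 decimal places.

n = 7, Σx = 652, Σy = 17.04, Σxy = 1759.27, Σx² = 72496
Sxx = Σx² − (Σx)²/n = 72496 − 60729.142857 = 11766.857143
Sxy = Σxy − (Σx)(Σy)/n = 1759.27 − 1587.154286 = 172.115714
b = Sxy/Sxx = 172.115714/11766.857143 = 0.014627
a = ȳ − b·x̄ = 2.434286 − 0.014627·93.142857 = 1.071870
ŷ(67) = a + b·67 = 1.071870 + 0.014627·67 = 2.051890

2.0519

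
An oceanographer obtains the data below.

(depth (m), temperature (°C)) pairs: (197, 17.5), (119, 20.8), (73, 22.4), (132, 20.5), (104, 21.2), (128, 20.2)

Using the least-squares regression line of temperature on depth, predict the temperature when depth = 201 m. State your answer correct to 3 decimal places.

17.457

n = 6, Σx = 753, Σy = 122.6, Σxy = 15054.3, Σx² = 102923
Sxx = Σx² − (Σx)²/n = 102923 − 94501.5 = 8421.5
Sxy = Σxy − (Σx)(Σy)/n = 15054.3 − 15386.3 = -332
b = Sxy/Sxx = -332/8421.5 = -0.039423
a = ȳ − b·x̄ = 20.433333 − (-0.039423)·125.5 = 25.380908
ŷ(201) = a + b·201 = 25.380908 + (-0.039423)·201 = 17.456904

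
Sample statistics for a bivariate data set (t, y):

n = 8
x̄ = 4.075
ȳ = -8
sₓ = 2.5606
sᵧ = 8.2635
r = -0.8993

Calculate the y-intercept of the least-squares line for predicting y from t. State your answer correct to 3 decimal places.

3.826

b = r · sᵧ/sₓ = -0.8993 · 8.2635/2.5606 = -2.902197
a = ȳ − b·x̄ = -8 − (-2.902197)·4.075 = 3.826453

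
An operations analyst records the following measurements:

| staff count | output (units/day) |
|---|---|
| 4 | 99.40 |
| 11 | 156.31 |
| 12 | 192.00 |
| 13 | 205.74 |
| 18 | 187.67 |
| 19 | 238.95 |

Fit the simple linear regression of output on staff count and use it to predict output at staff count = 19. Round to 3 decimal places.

228.428

n = 6, Σx = 77, Σy = 1080.07, Σxy = 15013.74, Σx² = 1135
Sxx = Σx² − (Σx)²/n = 1135 − 988.166667 = 146.833333
Sxy = Σxy − (Σx)(Σy)/n = 15013.74 − 13860.898333 = 1152.841667
b = Sxy/Sxx = 1152.841667/146.833333 = 7.851362
a = ȳ − b·x̄ = 180.011667 − 7.851362·12.833333 = 79.252520
ŷ(19) = a + b·19 = 79.252520 + 7.851362·19 = 228.428400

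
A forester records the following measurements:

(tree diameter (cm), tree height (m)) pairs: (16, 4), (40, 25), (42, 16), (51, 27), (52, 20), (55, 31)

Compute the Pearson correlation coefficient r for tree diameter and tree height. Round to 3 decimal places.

n = 6, Σx = 256, Σy = 123, Σxy = 5858, Σx² = 11950, Σy² = 2987
Sxx = Σx² − (Σx)²/n = 11950 − 10922.666667 = 1027.333333
Sxy = Σxy − (Σx)(Σy)/n = 5858 − 5248 = 610
Syy = Σy² − (Σy)²/n = 2987 − 2521.5 = 465.5
r = Sxy/√(Sxx·Syy) = 610/√(478223.666667) = 610/691.537177 = 0.882093

0.882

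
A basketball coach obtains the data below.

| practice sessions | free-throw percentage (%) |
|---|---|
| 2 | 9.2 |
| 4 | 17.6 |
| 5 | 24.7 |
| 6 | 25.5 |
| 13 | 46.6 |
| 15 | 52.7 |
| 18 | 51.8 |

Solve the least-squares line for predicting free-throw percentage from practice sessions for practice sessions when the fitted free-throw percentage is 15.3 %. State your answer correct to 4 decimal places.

2.7447

n = 7, Σx = 63, Σy = 228.1, Σxy = 2694, Σx² = 799
Sxx = Σx² − (Σx)²/n = 799 − 567 = 232
Sxy = Σxy − (Σx)(Σy)/n = 2694 − 2052.9 = 641.1
b = Sxy/Sxx = 641.1/232 = 2.763362
a = ȳ − b·x̄ = 32.585714 − 2.763362·9 = 7.715456
Set a + b·x = 15.3: x = (15.3 − 7.715456) / 2.763362 = 2.744680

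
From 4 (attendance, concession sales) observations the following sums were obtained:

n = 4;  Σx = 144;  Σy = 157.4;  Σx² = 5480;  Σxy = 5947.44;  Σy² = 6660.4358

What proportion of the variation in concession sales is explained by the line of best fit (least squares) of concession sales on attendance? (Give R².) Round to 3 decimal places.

0.572

Sxx = Σx² − (Σx)²/n = 5480 − 5184 = 296
Sxy = Σxy − (Σx)(Σy)/n = 5947.44 − 5666.4 = 281.04
Syy = Σy² − (Σy)²/n = 6660.4358 − 6193.69 = 466.7458
R² = Sxy²/(Sxx·Syy) = (281.04)²/(296·466.7458) = 0.571695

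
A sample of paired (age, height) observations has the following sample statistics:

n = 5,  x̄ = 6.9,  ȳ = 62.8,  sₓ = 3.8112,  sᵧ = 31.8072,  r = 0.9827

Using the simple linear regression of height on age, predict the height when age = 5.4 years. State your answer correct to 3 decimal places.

50.498

b = r · sᵧ/sₓ = 0.9827 · 31.8072/3.8112 = 8.201337
a = ȳ − b·x̄ = 62.8 − 8.201337·6.9 = 6.210775
ŷ(5.4) = a + b·5.4 = 6.210775 + 8.201337·5.4 = 50.497995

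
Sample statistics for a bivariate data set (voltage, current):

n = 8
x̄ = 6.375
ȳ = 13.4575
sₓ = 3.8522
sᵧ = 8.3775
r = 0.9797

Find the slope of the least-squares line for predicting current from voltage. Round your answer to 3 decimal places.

b = r · sᵧ/sₓ = 0.9797 · 8.3775/3.8522 = 2.130584

2.131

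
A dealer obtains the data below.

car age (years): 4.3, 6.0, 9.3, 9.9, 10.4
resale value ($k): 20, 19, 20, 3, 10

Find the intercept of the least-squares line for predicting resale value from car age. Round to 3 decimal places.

29.628

n = 5, Σx = 39.9, Σy = 72, Σxy = 519.7, Σx² = 347.15
Sxx = Σx² − (Σx)²/n = 347.15 − 318.402 = 28.748
Sxy = Σxy − (Σx)(Σy)/n = 519.7 − 574.56 = -54.86
b = Sxy/Sxx = -54.86/28.748 = -1.908307
a = ȳ − b·x̄ = 14.4 − (-1.908307)·7.98 = 29.628287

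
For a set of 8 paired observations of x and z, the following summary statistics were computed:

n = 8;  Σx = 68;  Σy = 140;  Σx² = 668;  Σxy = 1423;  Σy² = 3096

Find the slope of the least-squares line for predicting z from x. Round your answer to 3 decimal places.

Sxx = Σx² − (Σx)²/n = 668 − 578 = 90
Sxy = Σxy − (Σx)(Σy)/n = 1423 − 1190 = 233
b = Sxy/Sxx = 233/90 = 2.588889

2.589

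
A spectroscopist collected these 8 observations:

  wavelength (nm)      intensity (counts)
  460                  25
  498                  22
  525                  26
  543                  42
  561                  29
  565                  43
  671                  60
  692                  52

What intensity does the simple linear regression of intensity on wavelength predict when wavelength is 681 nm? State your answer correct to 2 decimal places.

55.45

n = 8, Σx = 4515, Σy = 299, Σxy = 175720, Σx² = 2593129
Sxx = Σx² − (Σx)²/n = 2593129 − 2548153.125 = 44975.875
Sxy = Σxy − (Σx)(Σy)/n = 175720 − 168748.125 = 6971.875
b = Sxy/Sxx = 6971.875/44975.875 = 0.155014
a = ȳ − b·x̄ = 37.375 − 0.155014·564.375 = -50.110834
ŷ(681) = a + b·681 = -50.110834 + 0.155014·681 = 55.453468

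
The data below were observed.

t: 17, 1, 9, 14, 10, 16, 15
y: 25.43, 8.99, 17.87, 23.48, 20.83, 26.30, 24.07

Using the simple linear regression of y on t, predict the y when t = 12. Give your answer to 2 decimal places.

n = 7, Σx = 82, Σy = 146.97, Σxy = 1921, Σx² = 1148
Sxx = Σx² − (Σx)²/n = 1148 − 960.571429 = 187.428571
Sxy = Σxy − (Σx)(Σy)/n = 1921 − 1721.648571 = 199.351429
b = Sxy/Sxx = 199.351429/187.428571 = 1.063613
a = ȳ − b·x̄ = 20.995714 − 1.063613·11.714286 = 8.53625
ŷ(12) = a + b·12 = 8.53625 + 1.063613·12 = 21.299604

21.30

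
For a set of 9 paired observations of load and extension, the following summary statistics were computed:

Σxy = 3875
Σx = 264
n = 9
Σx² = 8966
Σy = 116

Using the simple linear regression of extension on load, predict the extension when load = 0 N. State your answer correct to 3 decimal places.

Sxx = Σx² − (Σx)²/n = 8966 − 7744 = 1222
Sxy = Σxy − (Σx)(Σy)/n = 3875 − 3402.666667 = 472.333333
b = Sxy/Sxx = 472.333333/1222 = 0.386525
a = ȳ − b·x̄ = 12.888889 − 0.386525·29.333333 = 1.550827
ŷ(0) = a + b·0 = 1.550827 + 0.386525·0 = 1.550827

1.551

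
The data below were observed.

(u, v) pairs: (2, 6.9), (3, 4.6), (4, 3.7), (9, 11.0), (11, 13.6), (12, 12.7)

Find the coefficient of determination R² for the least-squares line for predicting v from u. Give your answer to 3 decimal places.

n = 6, Σx = 41, Σy = 52.5, Σxy = 443.4, Σx² = 375, Σy² = 549.71
Sxx = Σx² − (Σx)²/n = 375 − 280.166667 = 94.833333
Sxy = Σxy − (Σx)(Σy)/n = 443.4 − 358.75 = 84.65
Syy = Σy² − (Σy)²/n = 549.71 − 459.375 = 90.335
R² = Sxy²/(Sxx·Syy) = (84.65)²/(94.833333·90.335) = 0.836444

0.836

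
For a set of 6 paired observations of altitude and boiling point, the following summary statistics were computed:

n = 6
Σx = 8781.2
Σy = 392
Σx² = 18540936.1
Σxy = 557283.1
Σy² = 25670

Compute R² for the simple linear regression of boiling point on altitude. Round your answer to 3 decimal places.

0.799

Sxx = Σx² − (Σx)²/n = 18540936.1 − 12851578.906667 = 5689357.193333
Sxy = Σxy − (Σx)(Σy)/n = 557283.1 − 573705.066667 = -16421.966667
Syy = Σy² − (Σy)²/n = 25670 − 25610.666667 = 59.333333
R² = Sxy²/(Sxx·Syy) = (-16421.966667)²/(5689357.193333·59.333333) = 0.798893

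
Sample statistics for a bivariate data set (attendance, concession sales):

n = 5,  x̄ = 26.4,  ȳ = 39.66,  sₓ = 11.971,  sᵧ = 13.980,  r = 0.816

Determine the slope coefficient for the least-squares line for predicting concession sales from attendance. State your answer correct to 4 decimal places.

0.9529

b = r · sᵧ/sₓ = 0.816 · 13.98/11.971 = 0.952943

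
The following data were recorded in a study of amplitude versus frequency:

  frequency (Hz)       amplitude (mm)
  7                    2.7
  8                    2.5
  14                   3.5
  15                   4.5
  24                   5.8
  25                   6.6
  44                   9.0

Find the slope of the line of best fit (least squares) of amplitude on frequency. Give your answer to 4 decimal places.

n = 7, Σx = 137, Σy = 34.6, Σxy = 855.6, Σx² = 3671
Sxx = Σx² − (Σx)²/n = 3671 − 2681.285714 = 989.714286
Sxy = Σxy − (Σx)(Σy)/n = 855.6 − 677.171429 = 178.428571
b = Sxy/Sxx = 178.428571/989.714286 = 0.180283

0.1803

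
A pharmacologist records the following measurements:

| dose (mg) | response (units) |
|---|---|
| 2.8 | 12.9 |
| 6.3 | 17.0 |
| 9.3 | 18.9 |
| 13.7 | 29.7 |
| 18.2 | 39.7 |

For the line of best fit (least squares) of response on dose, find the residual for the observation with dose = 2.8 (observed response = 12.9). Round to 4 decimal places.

2.0736

n = 5, Σx = 50.3, Σy = 118.2, Σxy = 1448.42, Σx² = 652.95
Sxx = Σx² − (Σx)²/n = 652.95 − 506.018 = 146.932
Sxy = Σxy − (Σx)(Σy)/n = 1448.42 − 1189.092 = 259.328
b = Sxy/Sxx = 259.328/146.932 = 1.764952
a = ȳ − b·x̄ = 23.64 − 1.764952·10.06 = 5.884578
ŷ(2.8) = 5.884578 + 1.764952·2.8 = 10.826445
residual = y − ŷ = 12.9 − 10.826445 = 2.073555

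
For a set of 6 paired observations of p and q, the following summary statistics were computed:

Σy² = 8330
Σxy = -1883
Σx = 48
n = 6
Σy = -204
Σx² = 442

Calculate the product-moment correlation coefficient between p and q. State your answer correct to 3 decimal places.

Sxx = Σx² − (Σx)²/n = 442 − 384 = 58
Sxy = Σxy − (Σx)(Σy)/n = -1883 − (-1632) = -251
Syy = Σy² − (Σy)²/n = 8330 − 6936 = 1394
r = Sxy/√(Sxx·Syy) = -251/√(80852) = -251/284.344861 = -0.882731

-0.883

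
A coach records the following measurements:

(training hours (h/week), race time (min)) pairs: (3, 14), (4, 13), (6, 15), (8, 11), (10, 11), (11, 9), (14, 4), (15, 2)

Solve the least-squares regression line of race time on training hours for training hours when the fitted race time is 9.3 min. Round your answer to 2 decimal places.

n = 8, Σx = 71, Σy = 79, Σxy = 567, Σx² = 767
Sxx = Σx² − (Σx)²/n = 767 − 630.125 = 136.875
Sxy = Σxy − (Σx)(Σy)/n = 567 − 701.125 = -134.125
b = Sxy/Sxx = -134.125/136.875 = -0.979909
a = ȳ − b·x̄ = 9.875 − (-0.979909)·8.875 = 18.571689
Set a + b·x = 9.3: x = (9.3 − 18.571689) / (-0.979909) = 9.461789

9.46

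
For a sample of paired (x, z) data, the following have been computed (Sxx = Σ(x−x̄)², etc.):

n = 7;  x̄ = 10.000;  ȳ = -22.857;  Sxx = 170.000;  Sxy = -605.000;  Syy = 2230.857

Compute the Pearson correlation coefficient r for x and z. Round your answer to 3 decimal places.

r = Sxy/√(Sxx·Syy) = -605/√(379245.69) = -605/615.829270 = -0.982415

-0.982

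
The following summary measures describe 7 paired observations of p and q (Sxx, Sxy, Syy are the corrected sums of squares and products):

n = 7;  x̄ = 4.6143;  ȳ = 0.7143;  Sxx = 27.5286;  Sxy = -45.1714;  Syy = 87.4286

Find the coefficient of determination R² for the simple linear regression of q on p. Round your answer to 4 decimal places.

R² = Sxy²/(Sxx·Syy) = (-45.1714)²/(27.5286·87.4286) = 0.847792

0.8478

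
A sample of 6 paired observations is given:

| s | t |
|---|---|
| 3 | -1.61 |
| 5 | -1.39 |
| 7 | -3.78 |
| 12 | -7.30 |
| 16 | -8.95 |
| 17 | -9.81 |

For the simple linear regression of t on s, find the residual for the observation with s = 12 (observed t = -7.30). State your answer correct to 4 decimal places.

-0.5777

n = 6, Σx = 60, Σy = -32.84, Σxy = -435.81, Σx² = 772
Sxx = Σx² − (Σx)²/n = 772 − 600 = 172
Sxy = Σxy − (Σx)(Σy)/n = -435.81 − (-328.4) = -107.41
b = Sxy/Sxx = -107.41/172 = -0.624477
a = ȳ − b·x̄ = -5.473333 − (-0.624477)·10 = 0.771434
ŷ(12) = 0.771434 + (-0.624477)·12 = -6.722287
residual = y − ŷ = -7.30 − (-6.722287) = -0.577713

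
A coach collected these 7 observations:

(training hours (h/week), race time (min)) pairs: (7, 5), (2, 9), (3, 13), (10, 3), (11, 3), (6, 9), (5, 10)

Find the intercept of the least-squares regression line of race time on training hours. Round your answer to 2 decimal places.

13.75

n = 7, Σx = 44, Σy = 52, Σxy = 259, Σx² = 344
Sxx = Σx² − (Σx)²/n = 344 − 276.571429 = 67.428571
Sxy = Σxy − (Σx)(Σy)/n = 259 − 326.857143 = -67.857143
b = Sxy/Sxx = -67.857143/67.428571 = -1.006356
a = ȳ − b·x̄ = 7.428571 − (-1.006356)·6.285714 = 13.754237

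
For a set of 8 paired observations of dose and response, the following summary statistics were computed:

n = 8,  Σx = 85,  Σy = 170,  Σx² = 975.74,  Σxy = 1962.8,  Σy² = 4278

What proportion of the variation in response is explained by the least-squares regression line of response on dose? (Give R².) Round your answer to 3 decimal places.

Sxx = Σx² − (Σx)²/n = 975.74 − 903.125 = 72.615
Sxy = Σxy − (Σx)(Σy)/n = 1962.8 − 1806.25 = 156.55
Syy = Σy² − (Σy)²/n = 4278 − 3612.5 = 665.5
R² = Sxy²/(Sxx·Syy) = (156.55)²/(72.615·665.5) = 0.507145

0.507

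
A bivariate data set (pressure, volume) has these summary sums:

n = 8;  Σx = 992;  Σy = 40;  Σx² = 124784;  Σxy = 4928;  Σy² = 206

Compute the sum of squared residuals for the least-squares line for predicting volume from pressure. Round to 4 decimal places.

5.4234

Sxx = Σx² − (Σx)²/n = 124784 − 123008 = 1776
Sxy = Σxy − (Σx)(Σy)/n = 4928 − 4960 = -32
Syy = Σy² − (Σy)²/n = 206 − 200 = 6
b = Sxy/Sxx = -32/1776 = -0.018018
SSE = Syy − b·Sxy = 6 − (-0.018018)·(-32) = 5.423423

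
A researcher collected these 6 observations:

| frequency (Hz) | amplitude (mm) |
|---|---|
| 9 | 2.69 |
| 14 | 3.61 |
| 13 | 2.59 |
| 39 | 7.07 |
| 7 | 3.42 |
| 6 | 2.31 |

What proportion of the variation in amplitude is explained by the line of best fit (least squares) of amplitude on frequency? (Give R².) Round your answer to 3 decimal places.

n = 6, Σx = 88, Σy = 21.69, Σxy = 421.95, Σx² = 2052, Σy² = 93.9937
Sxx = Σx² − (Σx)²/n = 2052 − 1290.666667 = 761.333333
Sxy = Σxy − (Σx)(Σy)/n = 421.95 − 318.12 = 103.83
Syy = Σy² − (Σy)²/n = 93.9937 − 78.40935 = 15.58435
R² = Sxy²/(Sxx·Syy) = (103.83)²/(761.333333·15.58435) = 0.908620

0.909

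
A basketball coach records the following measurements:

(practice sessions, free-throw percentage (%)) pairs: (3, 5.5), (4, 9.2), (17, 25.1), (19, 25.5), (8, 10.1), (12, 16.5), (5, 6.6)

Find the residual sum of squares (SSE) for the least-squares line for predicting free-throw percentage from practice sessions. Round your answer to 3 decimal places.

n = 7, Σx = 68, Σy = 98.5, Σxy = 1276.3, Σx² = 908, Σy² = 1812.97
Sxx = Σx² − (Σx)²/n = 908 − 660.571429 = 247.428571
Sxy = Σxy − (Σx)(Σy)/n = 1276.3 − 956.857143 = 319.442857
Syy = Σy² − (Σy)²/n = 1812.97 − 1386.035714 = 426.934286
b = Sxy/Sxx = 319.442857/247.428571 = 1.291051
SSE = Syy − b·Sxy = 426.934286 − 1.291051·319.442857 = 14.517327

14.517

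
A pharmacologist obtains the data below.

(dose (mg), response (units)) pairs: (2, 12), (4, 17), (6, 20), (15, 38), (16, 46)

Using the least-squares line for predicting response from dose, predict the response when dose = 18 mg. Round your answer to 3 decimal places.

47.638

n = 5, Σx = 43, Σy = 133, Σxy = 1518, Σx² = 537
Sxx = Σx² − (Σx)²/n = 537 − 369.8 = 167.2
Sxy = Σxy − (Σx)(Σy)/n = 1518 − 1143.8 = 374.2
b = Sxy/Sxx = 374.2/167.2 = 2.238038
a = ȳ − b·x̄ = 26.6 − 2.238038·8.6 = 7.352871
ŷ(18) = a + b·18 = 7.352871 + 2.238038·18 = 47.637560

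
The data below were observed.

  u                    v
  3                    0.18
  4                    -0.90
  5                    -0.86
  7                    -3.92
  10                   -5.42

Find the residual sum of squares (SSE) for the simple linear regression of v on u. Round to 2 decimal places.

1.09

n = 5, Σx = 29, Σy = -10.92, Σxy = -89, Σx² = 199, Σy² = 46.3248
Sxx = Σx² − (Σx)²/n = 199 − 168.2 = 30.8
Sxy = Σxy − (Σx)(Σy)/n = -89 − (-63.336) = -25.664
Syy = Σy² − (Σy)²/n = 46.3248 − 23.84928 = 22.47552
b = Sxy/Sxx = -25.664/30.8 = -0.833247
SSE = Syy − b·Sxy = 22.47552 − (-0.833247)·(-25.664) = 1.091075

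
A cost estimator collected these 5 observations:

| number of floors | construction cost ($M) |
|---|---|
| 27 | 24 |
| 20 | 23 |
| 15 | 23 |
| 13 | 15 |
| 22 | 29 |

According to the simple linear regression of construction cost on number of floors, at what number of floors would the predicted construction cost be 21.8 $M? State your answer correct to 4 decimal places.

17.7172

n = 5, Σx = 97, Σy = 114, Σxy = 2286, Σx² = 2007
Sxx = Σx² − (Σx)²/n = 2007 − 1881.8 = 125.2
Sxy = Σxy − (Σx)(Σy)/n = 2286 − 2211.6 = 74.4
b = Sxy/Sxx = 74.4/125.2 = 0.594249
a = ȳ − b·x̄ = 22.8 − 0.594249·19.4 = 11.271565
Set a + b·x = 21.8: x = (21.8 − 11.271565) / 0.594249 = 17.717204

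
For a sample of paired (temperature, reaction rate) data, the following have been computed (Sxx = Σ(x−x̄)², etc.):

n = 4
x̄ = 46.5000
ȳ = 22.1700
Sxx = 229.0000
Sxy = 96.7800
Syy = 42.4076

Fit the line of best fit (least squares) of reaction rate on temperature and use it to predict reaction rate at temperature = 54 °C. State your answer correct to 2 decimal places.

25.34

b = Sxy/Sxx = 96.78/229 = 0.422620
a = ȳ − b·x̄ = 22.17 − 0.422620·46.5 = 2.518166
ŷ(54) = a + b·54 = 2.518166 + 0.422620·54 = 25.339651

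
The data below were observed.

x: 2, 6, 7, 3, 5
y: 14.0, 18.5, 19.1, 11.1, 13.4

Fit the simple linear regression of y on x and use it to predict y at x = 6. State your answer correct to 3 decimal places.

n = 5, Σx = 23, Σy = 76.1, Σxy = 373, Σx² = 123
Sxx = Σx² − (Σx)²/n = 123 − 105.8 = 17.2
Sxy = Σxy − (Σx)(Σy)/n = 373 − 350.06 = 22.94
b = Sxy/Sxx = 22.94/17.2 = 1.333721
a = ȳ − b·x̄ = 15.22 − 1.333721·4.6 = 9.084884
ŷ(6) = a + b·6 = 9.084884 + 1.333721·6 = 17.087209

17.087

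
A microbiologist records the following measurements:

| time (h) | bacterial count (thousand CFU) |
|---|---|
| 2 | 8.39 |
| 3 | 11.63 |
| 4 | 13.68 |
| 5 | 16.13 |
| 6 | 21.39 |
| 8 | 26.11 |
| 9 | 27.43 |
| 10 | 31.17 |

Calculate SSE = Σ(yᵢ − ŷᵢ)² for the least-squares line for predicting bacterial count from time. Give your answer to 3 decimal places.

n = 8, Σx = 47, Σy = 155.93, Σxy = 1082.83, Σx² = 335, Σy² = 3516.2063
Sxx = Σx² − (Σx)²/n = 335 − 276.125 = 58.875
Sxy = Σxy − (Σx)(Σy)/n = 1082.83 − 916.08875 = 166.74125
Syy = Σy² − (Σy)²/n = 3516.2063 − 3039.270612 = 476.935687
b = Sxy/Sxx = 166.74125/58.875 = 2.832123
SSE = Syy − b·Sxy = 476.935687 − 2.832123·166.74125 = 4.703935

4.704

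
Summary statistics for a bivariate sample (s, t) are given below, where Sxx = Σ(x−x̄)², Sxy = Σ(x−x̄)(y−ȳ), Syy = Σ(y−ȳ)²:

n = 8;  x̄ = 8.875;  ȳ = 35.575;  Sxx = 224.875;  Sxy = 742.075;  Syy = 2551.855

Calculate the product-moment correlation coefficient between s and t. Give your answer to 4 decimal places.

0.9796

r = Sxy/√(Sxx·Syy) = 742.075/√(573848.393125) = 742.075/757.527817 = 0.979601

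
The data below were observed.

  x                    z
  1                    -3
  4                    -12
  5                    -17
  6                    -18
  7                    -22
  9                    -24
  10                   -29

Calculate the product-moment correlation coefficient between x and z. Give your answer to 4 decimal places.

-0.9869

n = 7, Σx = 42, Σy = -125, Σxy = -904, Σx² = 308, Σy² = 2667
Sxx = Σx² − (Σx)²/n = 308 − 252 = 56
Sxy = Σxy − (Σx)(Σy)/n = -904 − (-750) = -154
Syy = Σy² − (Σy)²/n = 2667 − 2232.142857 = 434.857143
r = Sxy/√(Sxx·Syy) = -154/√(24352) = -154/156.051274 = -0.986855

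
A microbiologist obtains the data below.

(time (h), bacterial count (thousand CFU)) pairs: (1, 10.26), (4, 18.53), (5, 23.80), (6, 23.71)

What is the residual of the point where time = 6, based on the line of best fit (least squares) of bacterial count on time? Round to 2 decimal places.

-1.14

n = 4, Σx = 16, Σy = 76.3, Σxy = 345.64, Σx² = 78
Sxx = Σx² − (Σx)²/n = 78 − 64 = 14
Sxy = Σxy − (Σx)(Σy)/n = 345.64 − 305.2 = 40.44
b = Sxy/Sxx = 40.44/14 = 2.888571
a = ȳ − b·x̄ = 19.075 − 2.888571·4 = 7.520714
ŷ(6) = 7.520714 + 2.888571·6 = 24.852143
residual = y − ŷ = 23.71 − 24.852143 = -1.142143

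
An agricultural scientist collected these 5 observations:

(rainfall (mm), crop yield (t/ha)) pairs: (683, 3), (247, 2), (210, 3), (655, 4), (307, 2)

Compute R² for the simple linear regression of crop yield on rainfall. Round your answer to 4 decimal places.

0.4597

n = 5, Σx = 2102, Σy = 14, Σxy = 6407, Σx² = 1094872, Σy² = 42
Sxx = Σx² − (Σx)²/n = 1094872 − 883680.8 = 211191.2
Sxy = Σxy − (Σx)(Σy)/n = 6407 − 5885.6 = 521.4
Syy = Σy² − (Σy)²/n = 42 − 39.2 = 2.8
R² = Sxy²/(Sxx·Syy) = (521.4)²/(211191.2·2.8) = 0.459736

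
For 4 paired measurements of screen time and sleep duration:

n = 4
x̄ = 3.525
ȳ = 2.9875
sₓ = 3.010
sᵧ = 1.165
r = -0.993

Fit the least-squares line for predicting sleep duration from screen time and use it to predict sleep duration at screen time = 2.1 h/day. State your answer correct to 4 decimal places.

b = r · sᵧ/sₓ = -0.993 · 1.165/3.01 = -0.384334
a = ȳ − b·x̄ = 2.9875 − (-0.384334)·3.525 = 4.342277
ŷ(2.1) = a + b·2.1 = 4.342277 + (-0.384334)·2.1 = 3.535176

3.5352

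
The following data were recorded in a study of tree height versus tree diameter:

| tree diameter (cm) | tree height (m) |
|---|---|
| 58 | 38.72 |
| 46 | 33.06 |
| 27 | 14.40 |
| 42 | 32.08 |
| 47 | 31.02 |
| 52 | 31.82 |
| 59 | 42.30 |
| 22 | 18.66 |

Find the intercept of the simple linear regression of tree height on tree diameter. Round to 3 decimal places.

1.164

n = 8, Σx = 353, Σy = 242.06, Σxy = 11521.48, Σx² = 16851
Sxx = Σx² − (Σx)²/n = 16851 − 15576.125 = 1274.875
Sxy = Σxy − (Σx)(Σy)/n = 11521.48 − 10680.8975 = 840.5825
b = Sxy/Sxx = 840.5825/1274.875 = 0.659345
a = ȳ − b·x̄ = 30.2575 − 0.659345·44.125 = 1.163900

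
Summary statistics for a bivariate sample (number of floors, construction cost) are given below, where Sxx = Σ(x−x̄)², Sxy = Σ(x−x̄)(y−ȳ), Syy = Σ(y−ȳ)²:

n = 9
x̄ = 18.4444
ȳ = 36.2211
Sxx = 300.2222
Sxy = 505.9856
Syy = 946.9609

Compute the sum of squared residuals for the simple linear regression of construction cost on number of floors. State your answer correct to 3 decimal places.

b = Sxy/Sxx = 505.9856/300.2222 = 1.685370
SSE = Syy − b·Sxy = 946.9609 − 1.685370·505.9856 = 94.187763

94.188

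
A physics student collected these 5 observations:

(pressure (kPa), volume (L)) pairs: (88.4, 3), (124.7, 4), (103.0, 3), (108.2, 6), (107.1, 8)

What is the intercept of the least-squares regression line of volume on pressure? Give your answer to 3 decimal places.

0.341

n = 5, Σx = 531.4, Σy = 24, Σxy = 2579, Σx² = 57151.3
Sxx = Σx² − (Σx)²/n = 57151.3 − 56477.192 = 674.108
Sxy = Σxy − (Σx)(Σy)/n = 2579 − 2550.72 = 28.28
b = Sxy/Sxx = 28.28/674.108 = 0.041952
a = ȳ − b·x̄ = 4.8 − 0.041952·106.28 = 0.341370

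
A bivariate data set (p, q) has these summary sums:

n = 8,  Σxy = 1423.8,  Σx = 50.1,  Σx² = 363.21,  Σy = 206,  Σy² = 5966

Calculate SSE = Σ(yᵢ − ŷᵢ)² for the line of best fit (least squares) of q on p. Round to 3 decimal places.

Sxx = Σx² − (Σx)²/n = 363.21 − 313.75125 = 49.45875
Sxy = Σxy − (Σx)(Σy)/n = 1423.8 − 1290.075 = 133.725
Syy = Σy² − (Σy)²/n = 5966 − 5304.5 = 661.5
b = Sxy/Sxx = 133.725/49.45875 = 2.703768
SSE = Syy − b·Sxy = 661.5 − 2.703768·133.725 = 299.938585

299.939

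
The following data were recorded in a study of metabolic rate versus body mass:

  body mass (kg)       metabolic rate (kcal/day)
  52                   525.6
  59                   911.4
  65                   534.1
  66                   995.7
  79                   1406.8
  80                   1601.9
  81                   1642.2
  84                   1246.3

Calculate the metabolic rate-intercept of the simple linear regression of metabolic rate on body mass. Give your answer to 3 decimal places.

-1160.413

n = 8, Σx = 566, Σy = 8864, Σxy = 658533.1, Σx² = 41024
Sxx = Σx² − (Σx)²/n = 41024 − 40044.5 = 979.5
Sxy = Σxy − (Σx)(Σy)/n = 658533.1 − 627128 = 31405.1
b = Sxy/Sxx = 31405.1/979.5 = 32.062379
a = ȳ − b·x̄ = 1108 − 32.062379·70.75 = -1160.413298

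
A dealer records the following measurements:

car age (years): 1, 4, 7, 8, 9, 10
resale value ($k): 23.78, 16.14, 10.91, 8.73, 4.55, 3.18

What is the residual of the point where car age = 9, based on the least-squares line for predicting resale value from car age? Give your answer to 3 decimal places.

-1.009

n = 6, Σx = 39, Σy = 67.29, Σxy = 307.3, Σx² = 311
Sxx = Σx² − (Σx)²/n = 311 − 253.5 = 57.5
Sxy = Σxy − (Σx)(Σy)/n = 307.3 − 437.385 = -130.085
b = Sxy/Sxx = -130.085/57.5 = -2.262348
a = ȳ − b·x̄ = 11.215 − (-2.262348)·6.5 = 25.920261
ŷ(9) = 25.920261 + (-2.262348)·9 = 5.559130
residual = y − ŷ = 4.55 − 5.559130 = -1.009130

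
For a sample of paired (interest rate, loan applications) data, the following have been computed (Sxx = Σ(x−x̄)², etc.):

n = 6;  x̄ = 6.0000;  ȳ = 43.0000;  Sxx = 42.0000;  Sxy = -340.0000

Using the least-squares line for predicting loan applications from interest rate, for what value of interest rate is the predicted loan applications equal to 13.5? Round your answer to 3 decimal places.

b = Sxy/Sxx = -340/42 = -8.095238
a = ȳ − b·x̄ = 43 − (-8.095238)·6 = 91.571429
Set a + b·x = 13.5: x = (13.5 − 91.571429) / (-8.095238) = 9.644118

9.644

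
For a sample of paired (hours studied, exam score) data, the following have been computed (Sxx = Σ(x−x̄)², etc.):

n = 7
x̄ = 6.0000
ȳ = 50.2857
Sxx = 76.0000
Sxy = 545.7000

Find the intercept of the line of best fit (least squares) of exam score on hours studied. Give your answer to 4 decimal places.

7.2041

b = Sxy/Sxx = 545.7/76 = 7.180263
a = ȳ − b·x̄ = 50.2857 − 7.180263·6 = 7.204121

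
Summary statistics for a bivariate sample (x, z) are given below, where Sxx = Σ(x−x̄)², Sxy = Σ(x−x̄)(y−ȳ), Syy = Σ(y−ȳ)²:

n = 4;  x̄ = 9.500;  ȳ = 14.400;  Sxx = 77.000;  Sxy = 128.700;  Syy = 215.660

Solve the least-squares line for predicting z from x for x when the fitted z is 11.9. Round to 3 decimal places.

b = Sxy/Sxx = 128.7/77 = 1.671429
a = ȳ − b·x̄ = 14.4 − 1.671429·9.5 = -1.478571
Set a + b·x = 11.9: x = (11.9 − (-1.478571)) / 1.671429 = 8.004274

8.004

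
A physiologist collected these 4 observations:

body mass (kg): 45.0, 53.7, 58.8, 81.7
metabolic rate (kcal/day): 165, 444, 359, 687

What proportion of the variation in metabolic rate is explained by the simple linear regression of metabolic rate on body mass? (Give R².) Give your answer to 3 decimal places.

0.879

n = 4, Σx = 239.2, Σy = 1655, Σxy = 108504.9, Σx² = 15041.02, Σy² = 825211
Sxx = Σx² − (Σx)²/n = 15041.02 − 14304.16 = 736.86
Sxy = Σxy − (Σx)(Σy)/n = 108504.9 − 98969 = 9535.9
Syy = Σy² − (Σy)²/n = 825211 − 684756.25 = 140454.75
R² = Sxy²/(Sxx·Syy) = (9535.9)²/(736.86·140454.75) = 0.878622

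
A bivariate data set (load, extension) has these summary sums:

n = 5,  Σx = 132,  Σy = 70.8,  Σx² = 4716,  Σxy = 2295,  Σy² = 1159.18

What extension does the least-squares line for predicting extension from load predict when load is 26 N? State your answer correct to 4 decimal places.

14.0216

Sxx = Σx² − (Σx)²/n = 4716 − 3484.8 = 1231.2
Sxy = Σxy − (Σx)(Σy)/n = 2295 − 1869.12 = 425.88
b = Sxy/Sxx = 425.88/1231.2 = 0.345906
a = ȳ − b·x̄ = 14.16 − 0.345906·26.4 = 5.028070
ŷ(26) = a + b·26 = 5.028070 + 0.345906·26 = 14.021637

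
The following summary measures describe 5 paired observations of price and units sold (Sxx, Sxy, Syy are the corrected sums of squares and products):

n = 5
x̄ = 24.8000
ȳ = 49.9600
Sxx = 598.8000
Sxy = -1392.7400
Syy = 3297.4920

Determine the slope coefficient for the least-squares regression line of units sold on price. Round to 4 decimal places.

-2.3259

b = Sxy/Sxx = -1392.74/598.8 = -2.325885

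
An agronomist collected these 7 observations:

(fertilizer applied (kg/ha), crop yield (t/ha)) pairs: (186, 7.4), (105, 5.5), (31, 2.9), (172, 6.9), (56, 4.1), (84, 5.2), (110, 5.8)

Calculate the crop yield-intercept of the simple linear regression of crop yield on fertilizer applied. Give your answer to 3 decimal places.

2.563

n = 7, Σx = 744, Σy = 37.8, Σxy = 4535, Σx² = 98458
Sxx = Σx² − (Σx)²/n = 98458 − 79076.571429 = 19381.428571
Sxy = Σxy − (Σx)(Σy)/n = 4535 − 4017.6 = 517.4
b = Sxy/Sxx = 517.4/19381.428571 = 0.026696
a = ȳ − b·x̄ = 5.4 − 0.026696·106.285714 = 2.562633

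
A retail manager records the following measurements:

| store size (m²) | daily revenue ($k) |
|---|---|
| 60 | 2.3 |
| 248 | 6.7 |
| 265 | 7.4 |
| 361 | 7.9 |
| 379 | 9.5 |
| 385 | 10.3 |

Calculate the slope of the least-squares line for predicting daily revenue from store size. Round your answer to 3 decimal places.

n = 6, Σx = 1698, Σy = 44.1, Σxy = 14178.5, Σx² = 557516
Sxx = Σx² − (Σx)²/n = 557516 − 480534 = 76982
Sxy = Σxy − (Σx)(Σy)/n = 14178.5 − 12480.3 = 1698.2
b = Sxy/Sxx = 1698.2/76982 = 0.022060

0.022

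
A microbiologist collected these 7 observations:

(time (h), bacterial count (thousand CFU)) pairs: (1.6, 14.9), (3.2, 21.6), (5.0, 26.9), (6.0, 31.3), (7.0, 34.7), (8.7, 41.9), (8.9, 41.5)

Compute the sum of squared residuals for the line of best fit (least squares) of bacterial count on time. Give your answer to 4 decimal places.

1.6443

n = 7, Σx = 40.4, Σy = 212.8, Σxy = 1392.04, Σx² = 277.7, Σy² = 7073.82
Sxx = Σx² − (Σx)²/n = 277.7 − 233.165714 = 44.534286
Sxy = Σxy − (Σx)(Σy)/n = 1392.04 − 1228.16 = 163.88
Syy = Σy² − (Σy)²/n = 7073.82 − 6469.12 = 604.7
b = Sxy/Sxx = 163.88/44.534286 = 3.679861
SSE = Syy − b·Sxy = 604.7 − 3.679861·163.88 = 1.644310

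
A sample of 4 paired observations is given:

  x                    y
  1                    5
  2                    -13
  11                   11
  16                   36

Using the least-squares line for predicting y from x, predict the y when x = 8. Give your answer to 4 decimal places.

n = 4, Σx = 30, Σy = 39, Σxy = 676, Σx² = 382
Sxx = Σx² − (Σx)²/n = 382 − 225 = 157
Sxy = Σxy − (Σx)(Σy)/n = 676 − 292.5 = 383.5
b = Sxy/Sxx = 383.5/157 = 2.442675
a = ȳ − b·x̄ = 9.75 − 2.442675·7.5 = -8.570064
ŷ(8) = a + b·8 = -8.570064 + 2.442675·8 = 10.971338

10.9713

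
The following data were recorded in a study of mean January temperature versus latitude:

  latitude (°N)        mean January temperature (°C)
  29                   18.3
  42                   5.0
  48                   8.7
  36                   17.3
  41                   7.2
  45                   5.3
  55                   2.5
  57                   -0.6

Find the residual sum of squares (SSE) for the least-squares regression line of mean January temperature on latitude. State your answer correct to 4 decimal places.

60.9713

n = 8, Σx = 353, Σy = 63.7, Σxy = 2418.1, Σx² = 16185, Σy² = 821.41
Sxx = Σx² − (Σx)²/n = 16185 − 15576.125 = 608.875
Sxy = Σxy − (Σx)(Σy)/n = 2418.1 − 2810.7625 = -392.6625
Syy = Σy² − (Σy)²/n = 821.41 − 507.21125 = 314.19875
b = Sxy/Sxx = -392.6625/608.875 = -0.644898
SSE = Syy − b·Sxy = 314.19875 − (-0.644898)·(-392.6625) = 60.971341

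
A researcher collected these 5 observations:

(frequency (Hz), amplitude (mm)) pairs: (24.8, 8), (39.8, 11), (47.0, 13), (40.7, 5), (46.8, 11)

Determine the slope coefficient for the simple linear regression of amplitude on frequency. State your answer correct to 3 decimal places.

n = 5, Σx = 199.1, Σy = 48, Σxy = 1965.5, Σx² = 8254.81
Sxx = Σx² − (Σx)²/n = 8254.81 − 7928.162 = 326.648
Sxy = Σxy − (Σx)(Σy)/n = 1965.5 − 1911.36 = 54.14
b = Sxy/Sxx = 54.14/326.648 = 0.165744

0.166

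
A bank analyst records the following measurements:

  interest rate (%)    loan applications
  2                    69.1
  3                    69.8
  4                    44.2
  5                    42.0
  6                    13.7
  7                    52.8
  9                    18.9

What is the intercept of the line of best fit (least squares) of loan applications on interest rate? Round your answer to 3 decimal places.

n = 7, Σx = 36, Σy = 310.5, Σxy = 1356.3, Σx² = 220
Sxx = Σx² − (Σx)²/n = 220 − 185.142857 = 34.857143
Sxy = Σxy − (Σx)(Σy)/n = 1356.3 − 1596.857143 = -240.557143
b = Sxy/Sxx = -240.557143/34.857143 = -6.901230
a = ȳ − b·x̄ = 44.357143 − (-6.901230)·5.142857 = 79.849180

79.849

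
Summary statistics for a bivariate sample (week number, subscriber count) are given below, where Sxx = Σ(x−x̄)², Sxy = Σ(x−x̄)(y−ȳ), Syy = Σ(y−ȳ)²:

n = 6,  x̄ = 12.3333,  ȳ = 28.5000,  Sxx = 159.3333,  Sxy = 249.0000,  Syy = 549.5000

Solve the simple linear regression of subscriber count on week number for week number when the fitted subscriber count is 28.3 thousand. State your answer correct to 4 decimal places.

12.2053

b = Sxy/Sxx = 249/159.3333 = 1.562762
a = ȳ − b·x̄ = 28.5 − 1.562762·12.3333 = 9.225989
Set a + b·x = 28.3: x = (28.3 − 9.225989) / 1.562762 = 12.205321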